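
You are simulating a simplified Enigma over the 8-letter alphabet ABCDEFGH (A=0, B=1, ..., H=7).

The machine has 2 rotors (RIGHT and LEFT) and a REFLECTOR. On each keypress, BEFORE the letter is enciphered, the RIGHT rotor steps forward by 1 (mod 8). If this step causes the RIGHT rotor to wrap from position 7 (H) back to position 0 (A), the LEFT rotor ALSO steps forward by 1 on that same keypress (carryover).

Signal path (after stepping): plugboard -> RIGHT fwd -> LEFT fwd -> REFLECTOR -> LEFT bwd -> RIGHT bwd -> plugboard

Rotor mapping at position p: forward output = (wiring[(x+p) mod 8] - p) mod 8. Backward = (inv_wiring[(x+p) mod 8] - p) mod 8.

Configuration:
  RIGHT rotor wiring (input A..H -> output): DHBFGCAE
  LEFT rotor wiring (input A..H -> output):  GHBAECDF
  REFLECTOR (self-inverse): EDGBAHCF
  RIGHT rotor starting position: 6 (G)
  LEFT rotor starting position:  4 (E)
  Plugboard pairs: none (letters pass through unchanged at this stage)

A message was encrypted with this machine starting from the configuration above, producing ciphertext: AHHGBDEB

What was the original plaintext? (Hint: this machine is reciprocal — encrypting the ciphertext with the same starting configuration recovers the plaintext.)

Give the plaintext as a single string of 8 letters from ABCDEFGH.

Char 1 ('A'): step: R->7, L=4; A->plug->A->R->F->L->D->refl->B->L'->D->R'->G->plug->G
Char 2 ('H'): step: R->0, L->5 (L advanced); H->plug->H->R->E->L->C->refl->G->L'->B->R'->C->plug->C
Char 3 ('H'): step: R->1, L=5; H->plug->H->R->C->L->A->refl->E->L'->F->R'->D->plug->D
Char 4 ('G'): step: R->2, L=5; G->plug->G->R->B->L->G->refl->C->L'->E->R'->C->plug->C
Char 5 ('B'): step: R->3, L=5; B->plug->B->R->D->L->B->refl->D->L'->G->R'->H->plug->H
Char 6 ('D'): step: R->4, L=5; D->plug->D->R->A->L->F->refl->H->L'->H->R'->E->plug->E
Char 7 ('E'): step: R->5, L=5; E->plug->E->R->C->L->A->refl->E->L'->F->R'->A->plug->A
Char 8 ('B'): step: R->6, L=5; B->plug->B->R->G->L->D->refl->B->L'->D->R'->E->plug->E

Answer: GCDCHEAE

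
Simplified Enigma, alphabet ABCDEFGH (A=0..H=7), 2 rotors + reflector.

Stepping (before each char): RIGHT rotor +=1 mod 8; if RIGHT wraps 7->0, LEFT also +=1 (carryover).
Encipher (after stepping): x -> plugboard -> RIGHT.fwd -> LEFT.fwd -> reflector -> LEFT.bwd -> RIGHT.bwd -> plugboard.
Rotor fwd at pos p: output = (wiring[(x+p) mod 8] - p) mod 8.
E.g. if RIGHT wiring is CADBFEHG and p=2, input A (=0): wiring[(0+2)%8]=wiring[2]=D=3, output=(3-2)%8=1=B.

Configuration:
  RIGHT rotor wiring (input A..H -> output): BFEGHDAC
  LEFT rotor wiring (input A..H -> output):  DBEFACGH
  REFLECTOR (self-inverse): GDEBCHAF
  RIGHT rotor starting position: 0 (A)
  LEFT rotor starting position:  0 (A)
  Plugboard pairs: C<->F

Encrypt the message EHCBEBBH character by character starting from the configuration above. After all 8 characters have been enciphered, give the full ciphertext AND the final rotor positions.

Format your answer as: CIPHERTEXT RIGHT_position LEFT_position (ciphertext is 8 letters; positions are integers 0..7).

Answer: FGBAGEDE 0 1

Derivation:
Char 1 ('E'): step: R->1, L=0; E->plug->E->R->C->L->E->refl->C->L'->F->R'->C->plug->F
Char 2 ('H'): step: R->2, L=0; H->plug->H->R->D->L->F->refl->H->L'->H->R'->G->plug->G
Char 3 ('C'): step: R->3, L=0; C->plug->F->R->G->L->G->refl->A->L'->E->R'->B->plug->B
Char 4 ('B'): step: R->4, L=0; B->plug->B->R->H->L->H->refl->F->L'->D->R'->A->plug->A
Char 5 ('E'): step: R->5, L=0; E->plug->E->R->A->L->D->refl->B->L'->B->R'->G->plug->G
Char 6 ('B'): step: R->6, L=0; B->plug->B->R->E->L->A->refl->G->L'->G->R'->E->plug->E
Char 7 ('B'): step: R->7, L=0; B->plug->B->R->C->L->E->refl->C->L'->F->R'->D->plug->D
Char 8 ('H'): step: R->0, L->1 (L advanced); H->plug->H->R->C->L->E->refl->C->L'->H->R'->E->plug->E
Final: ciphertext=FGBAGEDE, RIGHT=0, LEFT=1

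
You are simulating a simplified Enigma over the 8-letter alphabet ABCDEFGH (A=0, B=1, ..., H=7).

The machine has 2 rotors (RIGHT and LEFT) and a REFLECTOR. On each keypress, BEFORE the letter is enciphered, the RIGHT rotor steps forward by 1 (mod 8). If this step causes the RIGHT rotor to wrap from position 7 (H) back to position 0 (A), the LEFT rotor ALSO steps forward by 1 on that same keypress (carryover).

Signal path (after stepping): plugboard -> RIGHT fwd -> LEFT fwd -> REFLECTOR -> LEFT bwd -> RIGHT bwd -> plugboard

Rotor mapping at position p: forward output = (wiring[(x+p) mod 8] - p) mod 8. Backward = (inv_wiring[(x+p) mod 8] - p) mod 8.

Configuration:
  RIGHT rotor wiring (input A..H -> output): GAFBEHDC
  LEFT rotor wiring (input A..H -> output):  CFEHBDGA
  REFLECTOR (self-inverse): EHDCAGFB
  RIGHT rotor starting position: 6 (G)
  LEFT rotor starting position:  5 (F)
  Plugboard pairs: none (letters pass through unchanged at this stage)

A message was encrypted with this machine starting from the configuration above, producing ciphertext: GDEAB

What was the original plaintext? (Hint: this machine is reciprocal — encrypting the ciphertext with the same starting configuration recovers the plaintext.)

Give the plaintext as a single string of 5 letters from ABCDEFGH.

Answer: AAGDA

Derivation:
Char 1 ('G'): step: R->7, L=5; G->plug->G->R->A->L->G->refl->F->L'->D->R'->A->plug->A
Char 2 ('D'): step: R->0, L->6 (L advanced); D->plug->D->R->B->L->C->refl->D->L'->G->R'->A->plug->A
Char 3 ('E'): step: R->1, L=6; E->plug->E->R->G->L->D->refl->C->L'->B->R'->G->plug->G
Char 4 ('A'): step: R->2, L=6; A->plug->A->R->D->L->H->refl->B->L'->F->R'->D->plug->D
Char 5 ('B'): step: R->3, L=6; B->plug->B->R->B->L->C->refl->D->L'->G->R'->A->plug->A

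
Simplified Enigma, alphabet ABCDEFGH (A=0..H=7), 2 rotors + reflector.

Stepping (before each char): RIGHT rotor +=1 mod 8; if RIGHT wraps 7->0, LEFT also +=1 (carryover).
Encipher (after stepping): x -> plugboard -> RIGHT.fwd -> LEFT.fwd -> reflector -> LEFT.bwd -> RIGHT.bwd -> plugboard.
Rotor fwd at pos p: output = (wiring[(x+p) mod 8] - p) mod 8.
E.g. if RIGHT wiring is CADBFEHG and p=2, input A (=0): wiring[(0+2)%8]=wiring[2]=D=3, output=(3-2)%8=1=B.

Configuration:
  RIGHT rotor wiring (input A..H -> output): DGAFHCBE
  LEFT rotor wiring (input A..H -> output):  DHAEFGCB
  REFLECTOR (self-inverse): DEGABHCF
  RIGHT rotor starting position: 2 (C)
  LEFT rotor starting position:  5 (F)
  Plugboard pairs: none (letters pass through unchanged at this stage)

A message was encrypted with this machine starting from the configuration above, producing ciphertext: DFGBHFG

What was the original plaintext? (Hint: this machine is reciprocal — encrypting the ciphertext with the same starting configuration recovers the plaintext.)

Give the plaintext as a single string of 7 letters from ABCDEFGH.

Char 1 ('D'): step: R->3, L=5; D->plug->D->R->G->L->H->refl->F->L'->B->R'->E->plug->E
Char 2 ('F'): step: R->4, L=5; F->plug->F->R->C->L->E->refl->B->L'->A->R'->D->plug->D
Char 3 ('G'): step: R->5, L=5; G->plug->G->R->A->L->B->refl->E->L'->C->R'->H->plug->H
Char 4 ('B'): step: R->6, L=5; B->plug->B->R->G->L->H->refl->F->L'->B->R'->G->plug->G
Char 5 ('H'): step: R->7, L=5; H->plug->H->R->C->L->E->refl->B->L'->A->R'->F->plug->F
Char 6 ('F'): step: R->0, L->6 (L advanced); F->plug->F->R->C->L->F->refl->H->L'->G->R'->B->plug->B
Char 7 ('G'): step: R->1, L=6; G->plug->G->R->D->L->B->refl->E->L'->A->R'->F->plug->F

Answer: EDHGFBF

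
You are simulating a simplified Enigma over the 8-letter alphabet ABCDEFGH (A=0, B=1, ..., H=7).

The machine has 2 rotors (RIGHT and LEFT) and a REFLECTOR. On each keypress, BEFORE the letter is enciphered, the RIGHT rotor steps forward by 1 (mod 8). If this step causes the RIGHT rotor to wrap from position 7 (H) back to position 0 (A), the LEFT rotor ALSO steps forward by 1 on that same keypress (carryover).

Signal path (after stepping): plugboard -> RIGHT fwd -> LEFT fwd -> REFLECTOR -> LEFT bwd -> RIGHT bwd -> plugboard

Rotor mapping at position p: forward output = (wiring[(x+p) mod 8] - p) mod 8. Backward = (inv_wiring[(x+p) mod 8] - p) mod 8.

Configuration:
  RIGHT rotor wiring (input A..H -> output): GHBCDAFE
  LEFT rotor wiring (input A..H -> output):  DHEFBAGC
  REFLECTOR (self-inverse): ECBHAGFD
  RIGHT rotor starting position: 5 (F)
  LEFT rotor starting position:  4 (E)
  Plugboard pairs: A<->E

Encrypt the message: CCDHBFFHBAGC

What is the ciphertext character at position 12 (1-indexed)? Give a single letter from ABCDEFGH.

Char 1 ('C'): step: R->6, L=4; C->plug->C->R->A->L->F->refl->G->L'->D->R'->E->plug->A
Char 2 ('C'): step: R->7, L=4; C->plug->C->R->A->L->F->refl->G->L'->D->R'->E->plug->A
Char 3 ('D'): step: R->0, L->5 (L advanced); D->plug->D->R->C->L->F->refl->G->L'->D->R'->E->plug->A
Char 4 ('H'): step: R->1, L=5; H->plug->H->R->F->L->H->refl->D->L'->A->R'->B->plug->B
Char 5 ('B'): step: R->2, L=5; B->plug->B->R->A->L->D->refl->H->L'->F->R'->H->plug->H
Char 6 ('F'): step: R->3, L=5; F->plug->F->R->D->L->G->refl->F->L'->C->R'->D->plug->D
Char 7 ('F'): step: R->4, L=5; F->plug->F->R->D->L->G->refl->F->L'->C->R'->E->plug->A
Char 8 ('H'): step: R->5, L=5; H->plug->H->R->G->L->A->refl->E->L'->H->R'->C->plug->C
Char 9 ('B'): step: R->6, L=5; B->plug->B->R->G->L->A->refl->E->L'->H->R'->A->plug->E
Char 10 ('A'): step: R->7, L=5; A->plug->E->R->D->L->G->refl->F->L'->C->R'->D->plug->D
Char 11 ('G'): step: R->0, L->6 (L advanced); G->plug->G->R->F->L->H->refl->D->L'->G->R'->A->plug->E
Char 12 ('C'): step: R->1, L=6; C->plug->C->R->B->L->E->refl->A->L'->A->R'->B->plug->B

B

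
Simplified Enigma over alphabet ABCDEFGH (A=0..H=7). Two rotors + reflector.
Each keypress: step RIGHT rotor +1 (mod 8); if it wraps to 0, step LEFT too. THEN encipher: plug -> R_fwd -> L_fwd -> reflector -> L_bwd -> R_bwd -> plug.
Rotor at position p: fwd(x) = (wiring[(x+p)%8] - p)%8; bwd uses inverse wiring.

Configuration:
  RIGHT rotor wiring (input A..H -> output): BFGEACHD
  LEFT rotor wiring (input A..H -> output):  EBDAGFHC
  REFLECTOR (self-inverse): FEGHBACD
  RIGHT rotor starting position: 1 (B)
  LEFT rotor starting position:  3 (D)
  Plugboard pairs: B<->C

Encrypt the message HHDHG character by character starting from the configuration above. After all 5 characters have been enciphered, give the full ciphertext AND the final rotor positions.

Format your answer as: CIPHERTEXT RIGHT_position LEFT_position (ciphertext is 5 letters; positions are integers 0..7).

Char 1 ('H'): step: R->2, L=3; H->plug->H->R->D->L->E->refl->B->L'->F->R'->E->plug->E
Char 2 ('H'): step: R->3, L=3; H->plug->H->R->D->L->E->refl->B->L'->F->R'->B->plug->C
Char 3 ('D'): step: R->4, L=3; D->plug->D->R->H->L->A->refl->F->L'->A->R'->H->plug->H
Char 4 ('H'): step: R->5, L=3; H->plug->H->R->D->L->E->refl->B->L'->F->R'->A->plug->A
Char 5 ('G'): step: R->6, L=3; G->plug->G->R->C->L->C->refl->G->L'->G->R'->F->plug->F
Final: ciphertext=ECHAF, RIGHT=6, LEFT=3

Answer: ECHAF 6 3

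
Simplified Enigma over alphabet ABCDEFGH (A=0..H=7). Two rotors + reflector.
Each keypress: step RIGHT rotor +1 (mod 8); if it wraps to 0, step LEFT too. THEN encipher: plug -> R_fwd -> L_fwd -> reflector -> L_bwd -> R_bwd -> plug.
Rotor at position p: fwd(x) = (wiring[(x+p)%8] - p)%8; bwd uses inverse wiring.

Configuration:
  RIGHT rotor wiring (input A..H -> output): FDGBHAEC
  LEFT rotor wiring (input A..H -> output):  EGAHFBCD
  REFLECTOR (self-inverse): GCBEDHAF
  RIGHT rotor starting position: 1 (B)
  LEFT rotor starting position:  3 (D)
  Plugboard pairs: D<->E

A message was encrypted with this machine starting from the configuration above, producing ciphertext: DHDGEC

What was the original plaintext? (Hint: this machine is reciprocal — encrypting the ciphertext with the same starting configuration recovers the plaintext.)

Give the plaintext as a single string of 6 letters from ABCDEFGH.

Answer: ADHHGD

Derivation:
Char 1 ('D'): step: R->2, L=3; D->plug->E->R->C->L->G->refl->A->L'->E->R'->A->plug->A
Char 2 ('H'): step: R->3, L=3; H->plug->H->R->D->L->H->refl->F->L'->H->R'->E->plug->D
Char 3 ('D'): step: R->4, L=3; D->plug->E->R->B->L->C->refl->B->L'->F->R'->H->plug->H
Char 4 ('G'): step: R->5, L=3; G->plug->G->R->E->L->A->refl->G->L'->C->R'->H->plug->H
Char 5 ('E'): step: R->6, L=3; E->plug->D->R->F->L->B->refl->C->L'->B->R'->G->plug->G
Char 6 ('C'): step: R->7, L=3; C->plug->C->R->E->L->A->refl->G->L'->C->R'->E->plug->D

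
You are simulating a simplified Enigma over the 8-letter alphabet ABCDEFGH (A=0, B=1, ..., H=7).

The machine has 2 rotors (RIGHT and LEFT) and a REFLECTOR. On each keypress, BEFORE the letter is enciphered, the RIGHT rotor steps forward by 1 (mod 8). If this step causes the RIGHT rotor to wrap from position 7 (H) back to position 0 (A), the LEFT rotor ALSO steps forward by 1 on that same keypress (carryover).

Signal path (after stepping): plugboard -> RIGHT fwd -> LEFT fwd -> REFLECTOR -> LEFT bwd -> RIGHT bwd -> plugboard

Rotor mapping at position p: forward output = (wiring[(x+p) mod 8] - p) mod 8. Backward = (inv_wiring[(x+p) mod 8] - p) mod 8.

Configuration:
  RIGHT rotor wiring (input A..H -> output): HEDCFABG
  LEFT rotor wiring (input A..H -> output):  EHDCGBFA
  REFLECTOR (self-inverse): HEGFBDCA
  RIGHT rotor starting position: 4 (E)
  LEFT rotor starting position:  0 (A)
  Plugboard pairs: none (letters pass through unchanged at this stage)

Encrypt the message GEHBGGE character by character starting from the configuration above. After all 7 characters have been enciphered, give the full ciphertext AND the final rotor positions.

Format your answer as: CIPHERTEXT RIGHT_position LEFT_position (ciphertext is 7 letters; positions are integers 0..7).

Char 1 ('G'): step: R->5, L=0; G->plug->G->R->F->L->B->refl->E->L'->A->R'->H->plug->H
Char 2 ('E'): step: R->6, L=0; E->plug->E->R->F->L->B->refl->E->L'->A->R'->B->plug->B
Char 3 ('H'): step: R->7, L=0; H->plug->H->R->C->L->D->refl->F->L'->G->R'->F->plug->F
Char 4 ('B'): step: R->0, L->1 (L advanced); B->plug->B->R->E->L->A->refl->H->L'->G->R'->H->plug->H
Char 5 ('G'): step: R->1, L=1; G->plug->G->R->F->L->E->refl->B->L'->C->R'->B->plug->B
Char 6 ('G'): step: R->2, L=1; G->plug->G->R->F->L->E->refl->B->L'->C->R'->H->plug->H
Char 7 ('E'): step: R->3, L=1; E->plug->E->R->D->L->F->refl->D->L'->H->R'->A->plug->A
Final: ciphertext=HBFHBHA, RIGHT=3, LEFT=1

Answer: HBFHBHA 3 1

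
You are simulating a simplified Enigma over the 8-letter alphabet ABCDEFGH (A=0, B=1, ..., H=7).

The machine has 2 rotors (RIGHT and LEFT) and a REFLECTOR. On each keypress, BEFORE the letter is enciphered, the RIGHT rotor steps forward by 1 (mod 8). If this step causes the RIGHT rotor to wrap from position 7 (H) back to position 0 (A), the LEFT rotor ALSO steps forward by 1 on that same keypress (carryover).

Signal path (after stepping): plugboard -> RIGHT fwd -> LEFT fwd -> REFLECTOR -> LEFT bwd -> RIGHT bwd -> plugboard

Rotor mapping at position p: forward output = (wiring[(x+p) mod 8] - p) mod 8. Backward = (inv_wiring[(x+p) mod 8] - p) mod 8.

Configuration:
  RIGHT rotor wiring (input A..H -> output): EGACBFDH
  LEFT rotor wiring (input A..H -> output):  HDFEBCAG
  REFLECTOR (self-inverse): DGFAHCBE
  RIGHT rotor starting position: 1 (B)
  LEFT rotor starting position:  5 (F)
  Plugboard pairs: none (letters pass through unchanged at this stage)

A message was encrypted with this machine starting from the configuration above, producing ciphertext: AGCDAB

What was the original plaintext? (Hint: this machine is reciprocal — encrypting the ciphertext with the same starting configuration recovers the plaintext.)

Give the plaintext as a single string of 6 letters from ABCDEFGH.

Char 1 ('A'): step: R->2, L=5; A->plug->A->R->G->L->H->refl->E->L'->H->R'->C->plug->C
Char 2 ('G'): step: R->3, L=5; G->plug->G->R->D->L->C->refl->F->L'->A->R'->D->plug->D
Char 3 ('C'): step: R->4, L=5; C->plug->C->R->H->L->E->refl->H->L'->G->R'->H->plug->H
Char 4 ('D'): step: R->5, L=5; D->plug->D->R->H->L->E->refl->H->L'->G->R'->B->plug->B
Char 5 ('A'): step: R->6, L=5; A->plug->A->R->F->L->A->refl->D->L'->B->R'->B->plug->B
Char 6 ('B'): step: R->7, L=5; B->plug->B->R->F->L->A->refl->D->L'->B->R'->D->plug->D

Answer: CDHBBD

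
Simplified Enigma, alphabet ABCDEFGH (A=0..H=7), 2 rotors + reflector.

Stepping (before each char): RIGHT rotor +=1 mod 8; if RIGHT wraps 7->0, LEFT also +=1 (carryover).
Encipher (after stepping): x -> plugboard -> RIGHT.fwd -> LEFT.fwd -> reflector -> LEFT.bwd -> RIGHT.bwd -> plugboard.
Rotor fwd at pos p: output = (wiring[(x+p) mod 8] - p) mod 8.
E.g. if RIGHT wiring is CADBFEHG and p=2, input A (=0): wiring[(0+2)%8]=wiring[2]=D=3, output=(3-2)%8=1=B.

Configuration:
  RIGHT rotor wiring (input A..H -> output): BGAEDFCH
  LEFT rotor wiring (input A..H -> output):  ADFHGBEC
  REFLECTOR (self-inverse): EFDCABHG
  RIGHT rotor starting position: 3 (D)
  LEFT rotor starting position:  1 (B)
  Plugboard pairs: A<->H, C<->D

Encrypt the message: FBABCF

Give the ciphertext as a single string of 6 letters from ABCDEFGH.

Answer: HHEDDB

Derivation:
Char 1 ('F'): step: R->4, L=1; F->plug->F->R->C->L->G->refl->H->L'->H->R'->A->plug->H
Char 2 ('B'): step: R->5, L=1; B->plug->B->R->F->L->D->refl->C->L'->A->R'->A->plug->H
Char 3 ('A'): step: R->6, L=1; A->plug->H->R->H->L->H->refl->G->L'->C->R'->E->plug->E
Char 4 ('B'): step: R->7, L=1; B->plug->B->R->C->L->G->refl->H->L'->H->R'->C->plug->D
Char 5 ('C'): step: R->0, L->2 (L advanced); C->plug->D->R->E->L->C->refl->D->L'->A->R'->C->plug->D
Char 6 ('F'): step: R->1, L=2; F->plug->F->R->B->L->F->refl->B->L'->H->R'->B->plug->B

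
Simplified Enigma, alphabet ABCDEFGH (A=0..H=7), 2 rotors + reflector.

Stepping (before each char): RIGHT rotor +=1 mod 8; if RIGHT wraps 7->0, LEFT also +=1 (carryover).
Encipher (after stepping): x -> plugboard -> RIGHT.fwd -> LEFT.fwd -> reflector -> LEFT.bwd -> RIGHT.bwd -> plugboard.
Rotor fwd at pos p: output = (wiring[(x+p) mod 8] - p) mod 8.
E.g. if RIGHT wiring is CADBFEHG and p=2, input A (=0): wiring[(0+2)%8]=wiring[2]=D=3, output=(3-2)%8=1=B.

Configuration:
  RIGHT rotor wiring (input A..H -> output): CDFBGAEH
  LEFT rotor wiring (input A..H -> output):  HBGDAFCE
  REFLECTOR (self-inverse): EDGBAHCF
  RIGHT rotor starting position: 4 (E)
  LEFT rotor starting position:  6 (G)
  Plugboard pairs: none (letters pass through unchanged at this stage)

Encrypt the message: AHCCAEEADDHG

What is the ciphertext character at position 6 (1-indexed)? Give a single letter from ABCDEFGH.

Char 1 ('A'): step: R->5, L=6; A->plug->A->R->D->L->D->refl->B->L'->C->R'->C->plug->C
Char 2 ('H'): step: R->6, L=6; H->plug->H->R->C->L->B->refl->D->L'->D->R'->F->plug->F
Char 3 ('C'): step: R->7, L=6; C->plug->C->R->E->L->A->refl->E->L'->A->R'->A->plug->A
Char 4 ('C'): step: R->0, L->7 (L advanced); C->plug->C->R->F->L->B->refl->D->L'->H->R'->H->plug->H
Char 5 ('A'): step: R->1, L=7; A->plug->A->R->C->L->C->refl->G->L'->G->R'->G->plug->G
Char 6 ('E'): step: R->2, L=7; E->plug->E->R->C->L->C->refl->G->L'->G->R'->D->plug->D

D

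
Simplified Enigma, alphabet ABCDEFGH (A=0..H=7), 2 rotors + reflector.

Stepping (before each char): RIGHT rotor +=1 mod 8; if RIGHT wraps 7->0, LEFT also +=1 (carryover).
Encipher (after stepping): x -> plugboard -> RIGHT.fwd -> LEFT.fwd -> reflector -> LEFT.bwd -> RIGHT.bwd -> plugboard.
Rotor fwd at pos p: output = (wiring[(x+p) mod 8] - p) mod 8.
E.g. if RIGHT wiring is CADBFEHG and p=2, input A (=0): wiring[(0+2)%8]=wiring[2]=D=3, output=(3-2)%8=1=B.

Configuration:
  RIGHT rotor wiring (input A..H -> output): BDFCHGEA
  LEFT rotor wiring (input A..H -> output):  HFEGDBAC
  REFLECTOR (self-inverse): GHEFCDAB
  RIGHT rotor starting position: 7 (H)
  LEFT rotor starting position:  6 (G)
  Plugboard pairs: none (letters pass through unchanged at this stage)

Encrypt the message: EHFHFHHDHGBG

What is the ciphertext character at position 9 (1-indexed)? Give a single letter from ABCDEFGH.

Char 1 ('E'): step: R->0, L->7 (L advanced); E->plug->E->R->H->L->B->refl->H->L'->E->R'->G->plug->G
Char 2 ('H'): step: R->1, L=7; H->plug->H->R->A->L->D->refl->F->L'->D->R'->F->plug->F
Char 3 ('F'): step: R->2, L=7; F->plug->F->R->G->L->C->refl->E->L'->F->R'->C->plug->C
Char 4 ('H'): step: R->3, L=7; H->plug->H->R->C->L->G->refl->A->L'->B->R'->D->plug->D
Char 5 ('F'): step: R->4, L=7; F->plug->F->R->H->L->B->refl->H->L'->E->R'->D->plug->D
Char 6 ('H'): step: R->5, L=7; H->plug->H->R->C->L->G->refl->A->L'->B->R'->A->plug->A
Char 7 ('H'): step: R->6, L=7; H->plug->H->R->A->L->D->refl->F->L'->D->R'->C->plug->C
Char 8 ('D'): step: R->7, L=7; D->plug->D->R->G->L->C->refl->E->L'->F->R'->H->plug->H
Char 9 ('H'): step: R->0, L->0 (L advanced); H->plug->H->R->A->L->H->refl->B->L'->F->R'->C->plug->C

C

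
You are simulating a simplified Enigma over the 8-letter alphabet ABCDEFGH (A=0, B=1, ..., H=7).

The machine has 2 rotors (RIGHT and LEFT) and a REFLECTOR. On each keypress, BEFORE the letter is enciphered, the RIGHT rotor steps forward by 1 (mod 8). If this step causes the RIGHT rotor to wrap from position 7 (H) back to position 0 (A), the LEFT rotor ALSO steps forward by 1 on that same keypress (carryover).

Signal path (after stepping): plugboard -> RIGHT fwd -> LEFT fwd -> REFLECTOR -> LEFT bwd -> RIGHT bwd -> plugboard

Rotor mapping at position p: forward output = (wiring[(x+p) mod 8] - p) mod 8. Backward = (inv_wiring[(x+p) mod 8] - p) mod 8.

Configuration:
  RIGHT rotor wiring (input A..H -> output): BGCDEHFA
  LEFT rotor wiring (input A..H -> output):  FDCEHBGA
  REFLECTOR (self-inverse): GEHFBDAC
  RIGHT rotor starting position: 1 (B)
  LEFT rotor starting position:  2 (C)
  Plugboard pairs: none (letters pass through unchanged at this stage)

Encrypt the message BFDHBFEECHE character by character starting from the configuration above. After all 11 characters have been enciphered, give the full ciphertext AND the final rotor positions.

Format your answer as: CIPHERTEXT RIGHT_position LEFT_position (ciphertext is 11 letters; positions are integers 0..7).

Char 1 ('B'): step: R->2, L=2; B->plug->B->R->B->L->C->refl->H->L'->D->R'->E->plug->E
Char 2 ('F'): step: R->3, L=2; F->plug->F->R->G->L->D->refl->F->L'->C->R'->D->plug->D
Char 3 ('D'): step: R->4, L=2; D->plug->D->R->E->L->E->refl->B->L'->H->R'->H->plug->H
Char 4 ('H'): step: R->5, L=2; H->plug->H->R->H->L->B->refl->E->L'->E->R'->D->plug->D
Char 5 ('B'): step: R->6, L=2; B->plug->B->R->C->L->F->refl->D->L'->G->R'->G->plug->G
Char 6 ('F'): step: R->7, L=2; F->plug->F->R->F->L->G->refl->A->L'->A->R'->G->plug->G
Char 7 ('E'): step: R->0, L->3 (L advanced); E->plug->E->R->E->L->F->refl->D->L'->D->R'->D->plug->D
Char 8 ('E'): step: R->1, L=3; E->plug->E->R->G->L->A->refl->G->L'->C->R'->C->plug->C
Char 9 ('C'): step: R->2, L=3; C->plug->C->R->C->L->G->refl->A->L'->G->R'->F->plug->F
Char 10 ('H'): step: R->3, L=3; H->plug->H->R->H->L->H->refl->C->L'->F->R'->E->plug->E
Char 11 ('E'): step: R->4, L=3; E->plug->E->R->F->L->C->refl->H->L'->H->R'->H->plug->H
Final: ciphertext=EDHDGGDCFEH, RIGHT=4, LEFT=3

Answer: EDHDGGDCFEH 4 3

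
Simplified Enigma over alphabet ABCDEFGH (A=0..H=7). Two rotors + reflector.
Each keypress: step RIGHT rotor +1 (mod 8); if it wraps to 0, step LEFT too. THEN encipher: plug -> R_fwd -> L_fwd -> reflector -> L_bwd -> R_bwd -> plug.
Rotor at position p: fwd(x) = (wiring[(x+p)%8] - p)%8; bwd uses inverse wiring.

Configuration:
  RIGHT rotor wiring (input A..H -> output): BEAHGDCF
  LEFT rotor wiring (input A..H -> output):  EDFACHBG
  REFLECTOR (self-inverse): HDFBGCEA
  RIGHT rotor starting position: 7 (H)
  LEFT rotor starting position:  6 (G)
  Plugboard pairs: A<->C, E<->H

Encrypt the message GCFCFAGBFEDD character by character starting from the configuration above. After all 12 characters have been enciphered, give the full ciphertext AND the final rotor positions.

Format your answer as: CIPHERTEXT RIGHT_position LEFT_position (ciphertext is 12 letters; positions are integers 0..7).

Char 1 ('G'): step: R->0, L->7 (L advanced); G->plug->G->R->C->L->E->refl->G->L'->D->R'->F->plug->F
Char 2 ('C'): step: R->1, L=7; C->plug->A->R->D->L->G->refl->E->L'->C->R'->E->plug->H
Char 3 ('F'): step: R->2, L=7; F->plug->F->R->D->L->G->refl->E->L'->C->R'->H->plug->E
Char 4 ('C'): step: R->3, L=7; C->plug->A->R->E->L->B->refl->D->L'->F->R'->H->plug->E
Char 5 ('F'): step: R->4, L=7; F->plug->F->R->A->L->H->refl->A->L'->G->R'->C->plug->A
Char 6 ('A'): step: R->5, L=7; A->plug->C->R->A->L->H->refl->A->L'->G->R'->A->plug->C
Char 7 ('G'): step: R->6, L=7; G->plug->G->R->A->L->H->refl->A->L'->G->R'->D->plug->D
Char 8 ('B'): step: R->7, L=7; B->plug->B->R->C->L->E->refl->G->L'->D->R'->H->plug->E
Char 9 ('F'): step: R->0, L->0 (L advanced); F->plug->F->R->D->L->A->refl->H->L'->F->R'->H->plug->E
Char 10 ('E'): step: R->1, L=0; E->plug->H->R->A->L->E->refl->G->L'->H->R'->B->plug->B
Char 11 ('D'): step: R->2, L=0; D->plug->D->R->B->L->D->refl->B->L'->G->R'->A->plug->C
Char 12 ('D'): step: R->3, L=0; D->plug->D->R->H->L->G->refl->E->L'->A->R'->C->plug->A
Final: ciphertext=FHEEACDEEBCA, RIGHT=3, LEFT=0

Answer: FHEEACDEEBCA 3 0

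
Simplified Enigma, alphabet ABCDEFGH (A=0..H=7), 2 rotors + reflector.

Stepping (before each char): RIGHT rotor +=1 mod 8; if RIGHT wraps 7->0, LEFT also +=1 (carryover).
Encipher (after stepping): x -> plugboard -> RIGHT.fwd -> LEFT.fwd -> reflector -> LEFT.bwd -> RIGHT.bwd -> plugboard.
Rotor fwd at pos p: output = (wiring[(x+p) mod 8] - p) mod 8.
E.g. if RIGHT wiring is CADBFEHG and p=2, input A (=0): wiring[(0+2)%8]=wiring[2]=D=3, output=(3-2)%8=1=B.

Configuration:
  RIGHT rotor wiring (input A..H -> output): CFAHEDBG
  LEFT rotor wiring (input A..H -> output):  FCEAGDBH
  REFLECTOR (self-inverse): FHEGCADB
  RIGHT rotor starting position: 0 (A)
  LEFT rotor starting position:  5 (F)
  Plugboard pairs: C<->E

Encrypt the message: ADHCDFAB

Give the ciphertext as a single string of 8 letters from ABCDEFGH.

Answer: DEFAHCFF

Derivation:
Char 1 ('A'): step: R->1, L=5; A->plug->A->R->E->L->F->refl->A->L'->D->R'->D->plug->D
Char 2 ('D'): step: R->2, L=5; D->plug->D->R->B->L->E->refl->C->L'->C->R'->C->plug->E
Char 3 ('H'): step: R->3, L=5; H->plug->H->R->F->L->H->refl->B->L'->H->R'->F->plug->F
Char 4 ('C'): step: R->4, L=5; C->plug->E->R->G->L->D->refl->G->L'->A->R'->A->plug->A
Char 5 ('D'): step: R->5, L=5; D->plug->D->R->F->L->H->refl->B->L'->H->R'->H->plug->H
Char 6 ('F'): step: R->6, L=5; F->plug->F->R->B->L->E->refl->C->L'->C->R'->E->plug->C
Char 7 ('A'): step: R->7, L=5; A->plug->A->R->H->L->B->refl->H->L'->F->R'->F->plug->F
Char 8 ('B'): step: R->0, L->6 (L advanced); B->plug->B->R->F->L->C->refl->E->L'->D->R'->F->plug->F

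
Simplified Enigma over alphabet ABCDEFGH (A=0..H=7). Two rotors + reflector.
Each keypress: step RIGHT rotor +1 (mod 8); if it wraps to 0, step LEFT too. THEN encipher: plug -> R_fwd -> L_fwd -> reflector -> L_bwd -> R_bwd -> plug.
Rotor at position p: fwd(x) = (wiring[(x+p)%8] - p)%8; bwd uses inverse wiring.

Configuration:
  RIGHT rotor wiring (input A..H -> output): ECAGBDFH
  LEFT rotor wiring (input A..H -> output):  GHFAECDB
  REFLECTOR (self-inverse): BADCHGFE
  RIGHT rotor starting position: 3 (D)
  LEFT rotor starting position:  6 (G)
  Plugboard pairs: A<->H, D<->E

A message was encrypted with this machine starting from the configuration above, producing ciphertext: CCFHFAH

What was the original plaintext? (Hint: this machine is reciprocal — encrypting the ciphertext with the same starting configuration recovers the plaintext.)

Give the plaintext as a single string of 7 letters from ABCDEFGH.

Char 1 ('C'): step: R->4, L=6; C->plug->C->R->B->L->D->refl->C->L'->F->R'->A->plug->H
Char 2 ('C'): step: R->5, L=6; C->plug->C->R->C->L->A->refl->B->L'->D->R'->F->plug->F
Char 3 ('F'): step: R->6, L=6; F->plug->F->R->A->L->F->refl->G->L'->G->R'->C->plug->C
Char 4 ('H'): step: R->7, L=6; H->plug->A->R->A->L->F->refl->G->L'->G->R'->H->plug->A
Char 5 ('F'): step: R->0, L->7 (L advanced); F->plug->F->R->D->L->G->refl->F->L'->F->R'->G->plug->G
Char 6 ('A'): step: R->1, L=7; A->plug->H->R->D->L->G->refl->F->L'->F->R'->C->plug->C
Char 7 ('H'): step: R->2, L=7; H->plug->A->R->G->L->D->refl->C->L'->A->R'->H->plug->A

Answer: HFCAGCA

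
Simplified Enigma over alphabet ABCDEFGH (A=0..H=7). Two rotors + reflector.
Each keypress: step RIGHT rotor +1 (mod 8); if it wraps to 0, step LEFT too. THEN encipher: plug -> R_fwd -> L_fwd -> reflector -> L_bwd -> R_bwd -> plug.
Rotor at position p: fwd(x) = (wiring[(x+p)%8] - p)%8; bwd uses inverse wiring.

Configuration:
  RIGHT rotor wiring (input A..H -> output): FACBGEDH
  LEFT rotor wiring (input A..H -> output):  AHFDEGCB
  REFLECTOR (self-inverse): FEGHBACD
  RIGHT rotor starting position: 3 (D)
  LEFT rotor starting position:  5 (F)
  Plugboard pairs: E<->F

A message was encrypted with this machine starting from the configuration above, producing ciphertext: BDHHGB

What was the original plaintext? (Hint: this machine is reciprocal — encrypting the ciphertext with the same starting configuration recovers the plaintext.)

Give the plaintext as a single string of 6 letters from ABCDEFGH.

Char 1 ('B'): step: R->4, L=5; B->plug->B->R->A->L->B->refl->E->L'->C->R'->A->plug->A
Char 2 ('D'): step: R->5, L=5; D->plug->D->R->A->L->B->refl->E->L'->C->R'->C->plug->C
Char 3 ('H'): step: R->6, L=5; H->plug->H->R->G->L->G->refl->C->L'->E->R'->E->plug->F
Char 4 ('H'): step: R->7, L=5; H->plug->H->R->E->L->C->refl->G->L'->G->R'->B->plug->B
Char 5 ('G'): step: R->0, L->6 (L advanced); G->plug->G->R->D->L->B->refl->E->L'->A->R'->B->plug->B
Char 6 ('B'): step: R->1, L=6; B->plug->B->R->B->L->D->refl->H->L'->E->R'->H->plug->H

Answer: ACFBBH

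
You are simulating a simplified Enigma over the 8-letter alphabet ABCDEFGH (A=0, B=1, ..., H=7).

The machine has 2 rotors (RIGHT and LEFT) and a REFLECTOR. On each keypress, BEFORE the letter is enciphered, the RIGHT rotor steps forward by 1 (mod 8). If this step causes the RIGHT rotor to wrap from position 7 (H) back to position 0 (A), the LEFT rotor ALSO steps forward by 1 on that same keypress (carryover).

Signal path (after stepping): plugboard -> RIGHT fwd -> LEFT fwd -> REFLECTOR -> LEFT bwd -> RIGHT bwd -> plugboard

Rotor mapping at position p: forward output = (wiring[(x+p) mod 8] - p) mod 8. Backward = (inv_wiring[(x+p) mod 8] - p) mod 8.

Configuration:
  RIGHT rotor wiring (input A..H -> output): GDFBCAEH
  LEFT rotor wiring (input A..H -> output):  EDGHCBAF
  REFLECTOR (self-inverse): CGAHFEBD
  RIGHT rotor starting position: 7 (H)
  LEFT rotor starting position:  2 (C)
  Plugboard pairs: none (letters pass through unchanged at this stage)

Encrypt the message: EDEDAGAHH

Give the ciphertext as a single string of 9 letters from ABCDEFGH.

Answer: CEFBBEGEC

Derivation:
Char 1 ('E'): step: R->0, L->3 (L advanced); E->plug->E->R->C->L->G->refl->B->L'->F->R'->C->plug->C
Char 2 ('D'): step: R->1, L=3; D->plug->D->R->B->L->H->refl->D->L'->H->R'->E->plug->E
Char 3 ('E'): step: R->2, L=3; E->plug->E->R->C->L->G->refl->B->L'->F->R'->F->plug->F
Char 4 ('D'): step: R->3, L=3; D->plug->D->R->B->L->H->refl->D->L'->H->R'->B->plug->B
Char 5 ('A'): step: R->4, L=3; A->plug->A->R->G->L->A->refl->C->L'->E->R'->B->plug->B
Char 6 ('G'): step: R->5, L=3; G->plug->G->R->E->L->C->refl->A->L'->G->R'->E->plug->E
Char 7 ('A'): step: R->6, L=3; A->plug->A->R->G->L->A->refl->C->L'->E->R'->G->plug->G
Char 8 ('H'): step: R->7, L=3; H->plug->H->R->F->L->B->refl->G->L'->C->R'->E->plug->E
Char 9 ('H'): step: R->0, L->4 (L advanced); H->plug->H->R->H->L->D->refl->H->L'->F->R'->C->plug->C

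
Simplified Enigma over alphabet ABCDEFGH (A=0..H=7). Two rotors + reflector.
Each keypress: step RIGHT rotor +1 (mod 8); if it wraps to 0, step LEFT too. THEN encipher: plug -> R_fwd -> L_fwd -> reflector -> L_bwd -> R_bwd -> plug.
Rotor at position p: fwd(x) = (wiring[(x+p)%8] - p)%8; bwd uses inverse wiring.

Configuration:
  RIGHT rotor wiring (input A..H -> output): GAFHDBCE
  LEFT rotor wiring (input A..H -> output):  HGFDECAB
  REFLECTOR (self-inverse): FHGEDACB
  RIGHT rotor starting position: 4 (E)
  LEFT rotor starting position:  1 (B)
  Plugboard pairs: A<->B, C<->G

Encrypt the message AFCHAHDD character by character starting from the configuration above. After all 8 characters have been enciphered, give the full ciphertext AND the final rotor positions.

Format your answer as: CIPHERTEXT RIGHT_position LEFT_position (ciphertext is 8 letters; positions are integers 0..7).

Char 1 ('A'): step: R->5, L=1; A->plug->B->R->F->L->H->refl->B->L'->E->R'->A->plug->B
Char 2 ('F'): step: R->6, L=1; F->plug->F->R->B->L->E->refl->D->L'->D->R'->H->plug->H
Char 3 ('C'): step: R->7, L=1; C->plug->G->R->C->L->C->refl->G->L'->H->R'->B->plug->A
Char 4 ('H'): step: R->0, L->2 (L advanced); H->plug->H->R->E->L->G->refl->C->L'->C->R'->G->plug->C
Char 5 ('A'): step: R->1, L=2; A->plug->B->R->E->L->G->refl->C->L'->C->R'->D->plug->D
Char 6 ('H'): step: R->2, L=2; H->plug->H->R->G->L->F->refl->A->L'->D->R'->A->plug->B
Char 7 ('D'): step: R->3, L=2; D->plug->D->R->H->L->E->refl->D->L'->A->R'->B->plug->A
Char 8 ('D'): step: R->4, L=2; D->plug->D->R->A->L->D->refl->E->L'->H->R'->A->plug->B
Final: ciphertext=BHACDBAB, RIGHT=4, LEFT=2

Answer: BHACDBAB 4 2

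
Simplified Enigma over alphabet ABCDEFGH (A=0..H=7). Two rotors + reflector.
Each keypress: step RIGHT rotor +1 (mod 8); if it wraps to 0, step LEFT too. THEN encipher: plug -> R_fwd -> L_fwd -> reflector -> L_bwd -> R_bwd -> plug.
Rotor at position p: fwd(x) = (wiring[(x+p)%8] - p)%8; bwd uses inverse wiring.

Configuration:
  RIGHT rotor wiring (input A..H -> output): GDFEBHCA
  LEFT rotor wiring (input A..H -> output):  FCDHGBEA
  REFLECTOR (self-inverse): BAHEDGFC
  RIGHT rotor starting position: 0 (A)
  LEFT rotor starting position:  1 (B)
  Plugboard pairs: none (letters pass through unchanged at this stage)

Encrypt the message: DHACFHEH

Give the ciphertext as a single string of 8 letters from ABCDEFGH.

Answer: BFBGHFBF

Derivation:
Char 1 ('D'): step: R->1, L=1; D->plug->D->R->A->L->B->refl->A->L'->E->R'->B->plug->B
Char 2 ('H'): step: R->2, L=1; H->plug->H->R->B->L->C->refl->H->L'->G->R'->F->plug->F
Char 3 ('A'): step: R->3, L=1; A->plug->A->R->B->L->C->refl->H->L'->G->R'->B->plug->B
Char 4 ('C'): step: R->4, L=1; C->plug->C->R->G->L->H->refl->C->L'->B->R'->G->plug->G
Char 5 ('F'): step: R->5, L=1; F->plug->F->R->A->L->B->refl->A->L'->E->R'->H->plug->H
Char 6 ('H'): step: R->6, L=1; H->plug->H->R->B->L->C->refl->H->L'->G->R'->F->plug->F
Char 7 ('E'): step: R->7, L=1; E->plug->E->R->F->L->D->refl->E->L'->H->R'->B->plug->B
Char 8 ('H'): step: R->0, L->2 (L advanced); H->plug->H->R->A->L->B->refl->A->L'->H->R'->F->plug->F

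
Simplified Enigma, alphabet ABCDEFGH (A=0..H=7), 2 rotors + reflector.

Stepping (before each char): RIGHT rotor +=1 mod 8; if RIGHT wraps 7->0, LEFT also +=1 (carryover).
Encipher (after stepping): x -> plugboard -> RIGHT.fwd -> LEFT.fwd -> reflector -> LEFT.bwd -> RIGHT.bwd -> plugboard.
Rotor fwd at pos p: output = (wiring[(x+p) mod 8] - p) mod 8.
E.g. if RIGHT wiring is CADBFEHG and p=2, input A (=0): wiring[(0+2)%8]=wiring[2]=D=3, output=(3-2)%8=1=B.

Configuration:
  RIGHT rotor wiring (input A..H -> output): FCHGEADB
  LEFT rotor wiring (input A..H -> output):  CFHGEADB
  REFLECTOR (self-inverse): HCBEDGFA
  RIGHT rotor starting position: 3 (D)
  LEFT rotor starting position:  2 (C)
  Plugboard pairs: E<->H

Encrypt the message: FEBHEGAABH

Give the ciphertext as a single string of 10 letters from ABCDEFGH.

Char 1 ('F'): step: R->4, L=2; F->plug->F->R->G->L->A->refl->H->L'->F->R'->D->plug->D
Char 2 ('E'): step: R->5, L=2; E->plug->H->R->H->L->D->refl->E->L'->B->R'->G->plug->G
Char 3 ('B'): step: R->6, L=2; B->plug->B->R->D->L->G->refl->F->L'->A->R'->F->plug->F
Char 4 ('H'): step: R->7, L=2; H->plug->E->R->H->L->D->refl->E->L'->B->R'->G->plug->G
Char 5 ('E'): step: R->0, L->3 (L advanced); E->plug->H->R->B->L->B->refl->C->L'->G->R'->D->plug->D
Char 6 ('G'): step: R->1, L=3; G->plug->G->R->A->L->D->refl->E->L'->H->R'->E->plug->H
Char 7 ('A'): step: R->2, L=3; A->plug->A->R->F->L->H->refl->A->L'->D->R'->G->plug->G
Char 8 ('A'): step: R->3, L=3; A->plug->A->R->D->L->A->refl->H->L'->F->R'->C->plug->C
Char 9 ('B'): step: R->4, L=3; B->plug->B->R->E->L->G->refl->F->L'->C->R'->H->plug->E
Char 10 ('H'): step: R->5, L=3; H->plug->E->R->F->L->H->refl->A->L'->D->R'->A->plug->A

Answer: DGFGDHGCEA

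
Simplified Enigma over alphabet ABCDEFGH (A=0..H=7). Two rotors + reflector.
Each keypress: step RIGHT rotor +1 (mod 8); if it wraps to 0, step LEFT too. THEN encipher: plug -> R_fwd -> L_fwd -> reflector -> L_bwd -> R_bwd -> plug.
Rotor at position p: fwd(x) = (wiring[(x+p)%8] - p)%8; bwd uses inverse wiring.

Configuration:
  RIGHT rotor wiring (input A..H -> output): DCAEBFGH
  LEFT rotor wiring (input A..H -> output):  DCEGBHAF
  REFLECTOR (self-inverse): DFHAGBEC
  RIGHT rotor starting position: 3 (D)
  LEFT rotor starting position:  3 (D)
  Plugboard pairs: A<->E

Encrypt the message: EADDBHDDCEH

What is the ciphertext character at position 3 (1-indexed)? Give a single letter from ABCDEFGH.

Char 1 ('E'): step: R->4, L=3; E->plug->A->R->F->L->A->refl->D->L'->A->R'->H->plug->H
Char 2 ('A'): step: R->5, L=3; A->plug->E->R->F->L->A->refl->D->L'->A->R'->A->plug->E
Char 3 ('D'): step: R->6, L=3; D->plug->D->R->E->L->C->refl->H->L'->G->R'->F->plug->F

F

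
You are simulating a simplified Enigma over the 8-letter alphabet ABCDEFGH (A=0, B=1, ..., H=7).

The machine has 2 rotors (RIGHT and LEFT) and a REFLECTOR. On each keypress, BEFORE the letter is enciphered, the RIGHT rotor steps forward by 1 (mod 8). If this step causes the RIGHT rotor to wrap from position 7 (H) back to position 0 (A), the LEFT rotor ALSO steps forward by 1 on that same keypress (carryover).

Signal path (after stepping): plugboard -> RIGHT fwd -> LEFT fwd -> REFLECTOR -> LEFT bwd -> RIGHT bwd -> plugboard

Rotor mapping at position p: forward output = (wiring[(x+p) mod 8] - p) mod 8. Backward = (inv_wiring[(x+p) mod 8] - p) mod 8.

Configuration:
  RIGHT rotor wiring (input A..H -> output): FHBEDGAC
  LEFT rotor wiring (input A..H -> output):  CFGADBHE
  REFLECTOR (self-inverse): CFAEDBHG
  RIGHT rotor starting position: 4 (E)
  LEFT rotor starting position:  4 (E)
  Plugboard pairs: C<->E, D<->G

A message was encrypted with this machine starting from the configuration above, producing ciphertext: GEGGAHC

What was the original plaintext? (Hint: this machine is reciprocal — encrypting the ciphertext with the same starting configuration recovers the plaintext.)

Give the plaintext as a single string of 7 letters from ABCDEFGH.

Char 1 ('G'): step: R->5, L=4; G->plug->D->R->A->L->H->refl->G->L'->E->R'->F->plug->F
Char 2 ('E'): step: R->6, L=4; E->plug->C->R->H->L->E->refl->D->L'->C->R'->A->plug->A
Char 3 ('G'): step: R->7, L=4; G->plug->D->R->C->L->D->refl->E->L'->H->R'->G->plug->D
Char 4 ('G'): step: R->0, L->5 (L advanced); G->plug->D->R->E->L->A->refl->C->L'->B->R'->C->plug->E
Char 5 ('A'): step: R->1, L=5; A->plug->A->R->G->L->D->refl->E->L'->A->R'->B->plug->B
Char 6 ('H'): step: R->2, L=5; H->plug->H->R->F->L->B->refl->F->L'->D->R'->G->plug->D
Char 7 ('C'): step: R->3, L=5; C->plug->E->R->H->L->G->refl->H->L'->C->R'->F->plug->F

Answer: FADEBDF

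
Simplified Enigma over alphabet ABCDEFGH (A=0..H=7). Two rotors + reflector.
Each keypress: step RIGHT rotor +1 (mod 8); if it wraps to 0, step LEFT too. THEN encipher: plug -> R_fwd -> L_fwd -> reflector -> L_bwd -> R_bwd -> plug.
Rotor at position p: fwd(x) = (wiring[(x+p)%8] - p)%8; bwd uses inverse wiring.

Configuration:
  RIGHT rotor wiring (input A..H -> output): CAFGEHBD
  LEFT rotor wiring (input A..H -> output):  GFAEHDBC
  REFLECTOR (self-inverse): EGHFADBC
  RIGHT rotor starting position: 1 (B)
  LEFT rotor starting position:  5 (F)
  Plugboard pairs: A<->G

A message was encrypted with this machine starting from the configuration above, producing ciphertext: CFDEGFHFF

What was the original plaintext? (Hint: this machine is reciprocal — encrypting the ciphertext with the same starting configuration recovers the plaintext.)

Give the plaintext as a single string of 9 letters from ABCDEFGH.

Answer: DDEFFHEGC

Derivation:
Char 1 ('C'): step: R->2, L=5; C->plug->C->R->C->L->F->refl->D->L'->F->R'->D->plug->D
Char 2 ('F'): step: R->3, L=5; F->plug->F->R->H->L->C->refl->H->L'->G->R'->D->plug->D
Char 3 ('D'): step: R->4, L=5; D->plug->D->R->H->L->C->refl->H->L'->G->R'->E->plug->E
Char 4 ('E'): step: R->5, L=5; E->plug->E->R->D->L->B->refl->G->L'->A->R'->F->plug->F
Char 5 ('G'): step: R->6, L=5; G->plug->A->R->D->L->B->refl->G->L'->A->R'->F->plug->F
Char 6 ('F'): step: R->7, L=5; F->plug->F->R->F->L->D->refl->F->L'->C->R'->H->plug->H
Char 7 ('H'): step: R->0, L->6 (L advanced); H->plug->H->R->D->L->H->refl->C->L'->E->R'->E->plug->E
Char 8 ('F'): step: R->1, L=6; F->plug->F->R->A->L->D->refl->F->L'->H->R'->A->plug->G
Char 9 ('F'): step: R->2, L=6; F->plug->F->R->B->L->E->refl->A->L'->C->R'->C->plug->C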